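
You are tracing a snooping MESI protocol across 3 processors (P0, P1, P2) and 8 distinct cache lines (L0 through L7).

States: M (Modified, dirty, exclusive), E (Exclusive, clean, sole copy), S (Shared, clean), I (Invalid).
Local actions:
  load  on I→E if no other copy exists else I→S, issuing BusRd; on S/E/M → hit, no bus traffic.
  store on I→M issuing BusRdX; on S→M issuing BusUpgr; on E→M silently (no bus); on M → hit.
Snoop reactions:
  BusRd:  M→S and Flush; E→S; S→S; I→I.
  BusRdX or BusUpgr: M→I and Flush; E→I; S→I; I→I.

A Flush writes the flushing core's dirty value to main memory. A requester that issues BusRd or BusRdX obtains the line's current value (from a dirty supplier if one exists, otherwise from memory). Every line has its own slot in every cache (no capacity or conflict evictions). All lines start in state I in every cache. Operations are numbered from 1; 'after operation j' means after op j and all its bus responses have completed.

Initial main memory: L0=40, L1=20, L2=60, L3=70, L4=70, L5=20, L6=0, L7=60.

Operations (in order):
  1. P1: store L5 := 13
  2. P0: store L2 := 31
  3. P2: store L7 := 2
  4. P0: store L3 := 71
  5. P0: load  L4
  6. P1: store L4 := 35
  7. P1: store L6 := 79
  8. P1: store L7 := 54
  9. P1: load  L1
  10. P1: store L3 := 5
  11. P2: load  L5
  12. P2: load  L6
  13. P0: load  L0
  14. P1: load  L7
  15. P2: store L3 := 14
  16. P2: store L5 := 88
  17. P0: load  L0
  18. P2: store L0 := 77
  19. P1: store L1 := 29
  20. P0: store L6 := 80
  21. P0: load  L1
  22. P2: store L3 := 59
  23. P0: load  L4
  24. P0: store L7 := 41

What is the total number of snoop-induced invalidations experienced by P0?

[1] P1: store L5 := 13 | P0:I, P1:M(13), P2:I | bus: BusRdX
[2] P0: store L2 := 31 | P0:M(31), P1:I, P2:I | bus: BusRdX
[3] P2: store L7 := 2 | P0:I, P1:I, P2:M(2) | bus: BusRdX
[4] P0: store L3 := 71 | P0:M(71), P1:I, P2:I | bus: BusRdX
[5] P0: load  L4 | P0:E(70), P1:I, P2:I | bus: BusRd
[6] P1: store L4 := 35 | P0:I, P1:M(35), P2:I | bus: BusRdX
[7] P1: store L6 := 79 | P0:I, P1:M(79), P2:I | bus: BusRdX
[8] P1: store L7 := 54 | P0:I, P1:M(54), P2:I | bus: BusRdX,Flush
[9] P1: load  L1 | P0:I, P1:E(20), P2:I | bus: BusRd
[10] P1: store L3 := 5 | P0:I, P1:M(5), P2:I | bus: BusRdX,Flush
[11] P2: load  L5 | P0:I, P1:S(13), P2:S(13) | bus: BusRd,Flush
[12] P2: load  L6 | P0:I, P1:S(79), P2:S(79) | bus: BusRd,Flush
[13] P0: load  L0 | P0:E(40), P1:I, P2:I | bus: BusRd
[14] P1: load  L7 | P0:I, P1:M(54), P2:I | bus: none
[15] P2: store L3 := 14 | P0:I, P1:I, P2:M(14) | bus: BusRdX,Flush
[16] P2: store L5 := 88 | P0:I, P1:I, P2:M(88) | bus: BusUpgr
[17] P0: load  L0 | P0:E(40), P1:I, P2:I | bus: none
[18] P2: store L0 := 77 | P0:I, P1:I, P2:M(77) | bus: BusRdX
[19] P1: store L1 := 29 | P0:I, P1:M(29), P2:I | bus: none
[20] P0: store L6 := 80 | P0:M(80), P1:I, P2:I | bus: BusRdX
[21] P0: load  L1 | P0:S(29), P1:S(29), P2:I | bus: BusRd,Flush
[22] P2: store L3 := 59 | P0:I, P1:I, P2:M(59) | bus: none
[23] P0: load  L4 | P0:S(35), P1:S(35), P2:I | bus: BusRd,Flush
[24] P0: store L7 := 41 | P0:M(41), P1:I, P2:I | bus: BusRdX,Flush

invalidations = 3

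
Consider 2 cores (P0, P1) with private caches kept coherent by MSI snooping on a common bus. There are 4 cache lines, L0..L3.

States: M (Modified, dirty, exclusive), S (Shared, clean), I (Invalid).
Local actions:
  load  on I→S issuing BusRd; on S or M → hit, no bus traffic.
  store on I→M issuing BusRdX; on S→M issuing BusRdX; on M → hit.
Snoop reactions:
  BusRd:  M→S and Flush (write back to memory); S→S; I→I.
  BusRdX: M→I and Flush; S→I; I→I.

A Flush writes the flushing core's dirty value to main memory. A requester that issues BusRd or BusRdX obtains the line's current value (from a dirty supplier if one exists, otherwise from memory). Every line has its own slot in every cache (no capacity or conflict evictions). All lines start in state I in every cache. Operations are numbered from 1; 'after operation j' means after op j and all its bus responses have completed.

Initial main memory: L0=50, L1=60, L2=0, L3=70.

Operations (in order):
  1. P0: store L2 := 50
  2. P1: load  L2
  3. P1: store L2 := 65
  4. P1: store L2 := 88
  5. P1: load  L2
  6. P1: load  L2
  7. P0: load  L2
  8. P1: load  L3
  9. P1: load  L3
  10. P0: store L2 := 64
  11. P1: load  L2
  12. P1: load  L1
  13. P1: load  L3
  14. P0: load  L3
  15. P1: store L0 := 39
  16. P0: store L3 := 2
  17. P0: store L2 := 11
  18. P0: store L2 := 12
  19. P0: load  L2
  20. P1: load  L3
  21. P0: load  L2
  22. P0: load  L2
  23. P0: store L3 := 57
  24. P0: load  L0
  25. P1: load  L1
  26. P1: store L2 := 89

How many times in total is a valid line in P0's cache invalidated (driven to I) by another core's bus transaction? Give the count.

1. P0: store L2 := 50  bus=[BusRdX]  L2: P0=M P1=I  mem[L2]=0
2. P1: load  L2  bus=[BusRd,Flush]  L2: P0=S P1=S  mem[L2]=50
3. P1: store L2 := 65  bus=[BusRdX]  L2: P0=I P1=M  mem[L2]=50
4. P1: store L2 := 88  bus=[-]  L2: P0=I P1=M  mem[L2]=50
5. P1: load  L2  bus=[-]  L2: P0=I P1=M  mem[L2]=50
6. P1: load  L2  bus=[-]  L2: P0=I P1=M  mem[L2]=50
7. P0: load  L2  bus=[BusRd,Flush]  L2: P0=S P1=S  mem[L2]=88
8. P1: load  L3  bus=[BusRd]  L3: P0=I P1=S  mem[L3]=70
9. P1: load  L3  bus=[-]  L3: P0=I P1=S  mem[L3]=70
10. P0: store L2 := 64  bus=[BusRdX]  L2: P0=M P1=I  mem[L2]=88
11. P1: load  L2  bus=[BusRd,Flush]  L2: P0=S P1=S  mem[L2]=64
12. P1: load  L1  bus=[BusRd]  L1: P0=I P1=S  mem[L1]=60
13. P1: load  L3  bus=[-]  L3: P0=I P1=S  mem[L3]=70
14. P0: load  L3  bus=[BusRd]  L3: P0=S P1=S  mem[L3]=70
15. P1: store L0 := 39  bus=[BusRdX]  L0: P0=I P1=M  mem[L0]=50
16. P0: store L3 := 2  bus=[BusRdX]  L3: P0=M P1=I  mem[L3]=70
17. P0: store L2 := 11  bus=[BusRdX]  L2: P0=M P1=I  mem[L2]=64
18. P0: store L2 := 12  bus=[-]  L2: P0=M P1=I  mem[L2]=64
19. P0: load  L2  bus=[-]  L2: P0=M P1=I  mem[L2]=64
20. P1: load  L3  bus=[BusRd,Flush]  L3: P0=S P1=S  mem[L3]=2
21. P0: load  L2  bus=[-]  L2: P0=M P1=I  mem[L2]=64
22. P0: load  L2  bus=[-]  L2: P0=M P1=I  mem[L2]=64
23. P0: store L3 := 57  bus=[BusRdX]  L3: P0=M P1=I  mem[L3]=2
24. P0: load  L0  bus=[BusRd,Flush]  L0: P0=S P1=S  mem[L0]=39
25. P1: load  L1  bus=[-]  L1: P0=I P1=S  mem[L1]=60
26. P1: store L2 := 89  bus=[BusRdX,Flush]  L2: P0=I P1=M  mem[L2]=12

invalidations = 2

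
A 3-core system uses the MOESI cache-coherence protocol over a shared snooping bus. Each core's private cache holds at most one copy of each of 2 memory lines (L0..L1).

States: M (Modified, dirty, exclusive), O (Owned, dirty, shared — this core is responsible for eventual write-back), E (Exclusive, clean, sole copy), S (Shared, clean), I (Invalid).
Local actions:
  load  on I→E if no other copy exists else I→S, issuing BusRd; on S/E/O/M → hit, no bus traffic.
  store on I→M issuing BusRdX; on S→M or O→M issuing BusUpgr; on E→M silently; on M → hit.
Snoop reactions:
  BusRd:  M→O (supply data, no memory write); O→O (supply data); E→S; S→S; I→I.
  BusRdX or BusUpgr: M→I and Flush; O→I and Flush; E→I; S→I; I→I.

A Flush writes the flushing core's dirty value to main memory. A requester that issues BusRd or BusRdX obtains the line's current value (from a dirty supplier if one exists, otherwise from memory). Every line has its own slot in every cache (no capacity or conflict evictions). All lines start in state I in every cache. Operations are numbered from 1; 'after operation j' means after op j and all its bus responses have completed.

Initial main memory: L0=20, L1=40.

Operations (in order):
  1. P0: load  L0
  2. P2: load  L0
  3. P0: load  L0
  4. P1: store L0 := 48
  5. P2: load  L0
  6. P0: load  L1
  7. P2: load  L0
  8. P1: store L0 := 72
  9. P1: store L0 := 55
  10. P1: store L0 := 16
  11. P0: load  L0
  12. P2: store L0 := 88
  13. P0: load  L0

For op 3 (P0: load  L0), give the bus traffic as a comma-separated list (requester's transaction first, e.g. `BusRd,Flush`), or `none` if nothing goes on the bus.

bus = none

1. P0: load  L0  bus=[BusRd]  L0: P0=E P1=I P2=I  mem[L0]=20
2. P2: load  L0  bus=[BusRd]  L0: P0=S P1=I P2=S  mem[L0]=20
3. P0: load  L0  bus=[-]  L0: P0=S P1=I P2=S  mem[L0]=20
4. P1: store L0 := 48  bus=[BusRdX]  L0: P0=I P1=M P2=I  mem[L0]=20
5. P2: load  L0  bus=[BusRd]  L0: P0=I P1=O P2=S  mem[L0]=20
6. P0: load  L1  bus=[BusRd]  L1: P0=E P1=I P2=I  mem[L1]=40
7. P2: load  L0  bus=[-]  L0: P0=I P1=O P2=S  mem[L0]=20
8. P1: store L0 := 72  bus=[BusUpgr]  L0: P0=I P1=M P2=I  mem[L0]=20
9. P1: store L0 := 55  bus=[-]  L0: P0=I P1=M P2=I  mem[L0]=20
10. P1: store L0 := 16  bus=[-]  L0: P0=I P1=M P2=I  mem[L0]=20
11. P0: load  L0  bus=[BusRd]  L0: P0=S P1=O P2=I  mem[L0]=20
12. P2: store L0 := 88  bus=[BusRdX,Flush]  L0: P0=I P1=I P2=M  mem[L0]=16
13. P0: load  L0  bus=[BusRd]  L0: P0=S P1=I P2=O  mem[L0]=16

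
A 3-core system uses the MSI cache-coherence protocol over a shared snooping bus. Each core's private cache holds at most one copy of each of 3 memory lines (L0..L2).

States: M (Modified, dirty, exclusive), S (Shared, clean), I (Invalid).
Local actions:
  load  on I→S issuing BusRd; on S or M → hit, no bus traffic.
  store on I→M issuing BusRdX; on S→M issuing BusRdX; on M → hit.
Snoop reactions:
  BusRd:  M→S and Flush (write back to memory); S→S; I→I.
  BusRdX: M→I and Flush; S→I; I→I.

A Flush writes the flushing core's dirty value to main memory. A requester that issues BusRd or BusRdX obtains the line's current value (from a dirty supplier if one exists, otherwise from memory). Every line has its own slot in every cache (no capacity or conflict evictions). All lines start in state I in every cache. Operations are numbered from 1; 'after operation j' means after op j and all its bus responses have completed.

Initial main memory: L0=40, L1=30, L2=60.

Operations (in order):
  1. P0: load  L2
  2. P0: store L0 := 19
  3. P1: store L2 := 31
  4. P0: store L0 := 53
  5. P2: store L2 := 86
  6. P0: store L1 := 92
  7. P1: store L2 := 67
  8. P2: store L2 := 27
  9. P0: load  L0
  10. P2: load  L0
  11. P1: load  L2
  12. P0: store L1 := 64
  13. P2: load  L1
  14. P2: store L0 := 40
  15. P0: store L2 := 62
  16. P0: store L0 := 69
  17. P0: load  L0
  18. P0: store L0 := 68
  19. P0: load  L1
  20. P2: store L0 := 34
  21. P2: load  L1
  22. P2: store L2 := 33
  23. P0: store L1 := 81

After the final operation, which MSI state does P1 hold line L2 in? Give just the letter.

state = I

1. P0: load  L2  bus=[BusRd]  L2: P0=S P1=I P2=I  mem[L2]=60
2. P0: store L0 := 19  bus=[BusRdX]  L0: P0=M P1=I P2=I  mem[L0]=40
3. P1: store L2 := 31  bus=[BusRdX]  L2: P0=I P1=M P2=I  mem[L2]=60
4. P0: store L0 := 53  bus=[-]  L0: P0=M P1=I P2=I  mem[L0]=40
5. P2: store L2 := 86  bus=[BusRdX,Flush]  L2: P0=I P1=I P2=M  mem[L2]=31
6. P0: store L1 := 92  bus=[BusRdX]  L1: P0=M P1=I P2=I  mem[L1]=30
7. P1: store L2 := 67  bus=[BusRdX,Flush]  L2: P0=I P1=M P2=I  mem[L2]=86
8. P2: store L2 := 27  bus=[BusRdX,Flush]  L2: P0=I P1=I P2=M  mem[L2]=67
9. P0: load  L0  bus=[-]  L0: P0=M P1=I P2=I  mem[L0]=40
10. P2: load  L0  bus=[BusRd,Flush]  L0: P0=S P1=I P2=S  mem[L0]=53
11. P1: load  L2  bus=[BusRd,Flush]  L2: P0=I P1=S P2=S  mem[L2]=27
12. P0: store L1 := 64  bus=[-]  L1: P0=M P1=I P2=I  mem[L1]=30
13. P2: load  L1  bus=[BusRd,Flush]  L1: P0=S P1=I P2=S  mem[L1]=64
14. P2: store L0 := 40  bus=[BusRdX]  L0: P0=I P1=I P2=M  mem[L0]=53
15. P0: store L2 := 62  bus=[BusRdX]  L2: P0=M P1=I P2=I  mem[L2]=27
16. P0: store L0 := 69  bus=[BusRdX,Flush]  L0: P0=M P1=I P2=I  mem[L0]=40
17. P0: load  L0  bus=[-]  L0: P0=M P1=I P2=I  mem[L0]=40
18. P0: store L0 := 68  bus=[-]  L0: P0=M P1=I P2=I  mem[L0]=40
19. P0: load  L1  bus=[-]  L1: P0=S P1=I P2=S  mem[L1]=64
20. P2: store L0 := 34  bus=[BusRdX,Flush]  L0: P0=I P1=I P2=M  mem[L0]=68
21. P2: load  L1  bus=[-]  L1: P0=S P1=I P2=S  mem[L1]=64
22. P2: store L2 := 33  bus=[BusRdX,Flush]  L2: P0=I P1=I P2=M  mem[L2]=62
23. P0: store L1 := 81  bus=[BusRdX]  L1: P0=M P1=I P2=I  mem[L1]=64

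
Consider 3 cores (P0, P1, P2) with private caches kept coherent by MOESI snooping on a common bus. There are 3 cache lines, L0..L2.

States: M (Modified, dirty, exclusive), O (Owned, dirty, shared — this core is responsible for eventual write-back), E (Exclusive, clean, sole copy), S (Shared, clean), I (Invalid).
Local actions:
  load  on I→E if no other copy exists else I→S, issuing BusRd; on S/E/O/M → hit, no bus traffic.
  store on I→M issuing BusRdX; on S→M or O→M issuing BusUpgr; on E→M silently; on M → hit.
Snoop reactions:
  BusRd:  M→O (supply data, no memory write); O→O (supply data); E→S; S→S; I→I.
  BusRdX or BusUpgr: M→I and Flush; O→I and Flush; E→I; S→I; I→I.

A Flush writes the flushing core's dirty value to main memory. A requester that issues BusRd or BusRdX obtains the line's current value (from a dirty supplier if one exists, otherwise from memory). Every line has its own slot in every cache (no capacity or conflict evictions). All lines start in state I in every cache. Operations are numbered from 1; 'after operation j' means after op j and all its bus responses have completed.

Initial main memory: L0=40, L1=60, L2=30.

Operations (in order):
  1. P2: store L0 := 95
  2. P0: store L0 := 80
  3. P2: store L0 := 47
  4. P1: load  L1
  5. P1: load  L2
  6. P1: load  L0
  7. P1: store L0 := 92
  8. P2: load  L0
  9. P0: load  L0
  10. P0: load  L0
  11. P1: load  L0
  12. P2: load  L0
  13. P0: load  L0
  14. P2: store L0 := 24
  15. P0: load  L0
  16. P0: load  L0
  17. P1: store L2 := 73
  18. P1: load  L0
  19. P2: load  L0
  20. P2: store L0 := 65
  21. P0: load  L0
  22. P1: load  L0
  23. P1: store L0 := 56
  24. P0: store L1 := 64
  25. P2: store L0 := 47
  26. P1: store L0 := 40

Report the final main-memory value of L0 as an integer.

memory[L0] = 47

1. P2: store L0 := 95  bus=[BusRdX]  L0: P0=I P1=I P2=M  mem[L0]=40
2. P0: store L0 := 80  bus=[BusRdX,Flush]  L0: P0=M P1=I P2=I  mem[L0]=95
3. P2: store L0 := 47  bus=[BusRdX,Flush]  L0: P0=I P1=I P2=M  mem[L0]=80
4. P1: load  L1  bus=[BusRd]  L1: P0=I P1=E P2=I  mem[L1]=60
5. P1: load  L2  bus=[BusRd]  L2: P0=I P1=E P2=I  mem[L2]=30
6. P1: load  L0  bus=[BusRd]  L0: P0=I P1=S P2=O  mem[L0]=80
7. P1: store L0 := 92  bus=[BusUpgr,Flush]  L0: P0=I P1=M P2=I  mem[L0]=47
8. P2: load  L0  bus=[BusRd]  L0: P0=I P1=O P2=S  mem[L0]=47
9. P0: load  L0  bus=[BusRd]  L0: P0=S P1=O P2=S  mem[L0]=47
10. P0: load  L0  bus=[-]  L0: P0=S P1=O P2=S  mem[L0]=47
11. P1: load  L0  bus=[-]  L0: P0=S P1=O P2=S  mem[L0]=47
12. P2: load  L0  bus=[-]  L0: P0=S P1=O P2=S  mem[L0]=47
13. P0: load  L0  bus=[-]  L0: P0=S P1=O P2=S  mem[L0]=47
14. P2: store L0 := 24  bus=[BusUpgr,Flush]  L0: P0=I P1=I P2=M  mem[L0]=92
15. P0: load  L0  bus=[BusRd]  L0: P0=S P1=I P2=O  mem[L0]=92
16. P0: load  L0  bus=[-]  L0: P0=S P1=I P2=O  mem[L0]=92
17. P1: store L2 := 73  bus=[-]  L2: P0=I P1=M P2=I  mem[L2]=30
18. P1: load  L0  bus=[BusRd]  L0: P0=S P1=S P2=O  mem[L0]=92
19. P2: load  L0  bus=[-]  L0: P0=S P1=S P2=O  mem[L0]=92
20. P2: store L0 := 65  bus=[BusUpgr]  L0: P0=I P1=I P2=M  mem[L0]=92
21. P0: load  L0  bus=[BusRd]  L0: P0=S P1=I P2=O  mem[L0]=92
22. P1: load  L0  bus=[BusRd]  L0: P0=S P1=S P2=O  mem[L0]=92
23. P1: store L0 := 56  bus=[BusUpgr,Flush]  L0: P0=I P1=M P2=I  mem[L0]=65
24. P0: store L1 := 64  bus=[BusRdX]  L1: P0=M P1=I P2=I  mem[L1]=60
25. P2: store L0 := 47  bus=[BusRdX,Flush]  L0: P0=I P1=I P2=M  mem[L0]=56
26. P1: store L0 := 40  bus=[BusRdX,Flush]  L0: P0=I P1=M P2=I  mem[L0]=47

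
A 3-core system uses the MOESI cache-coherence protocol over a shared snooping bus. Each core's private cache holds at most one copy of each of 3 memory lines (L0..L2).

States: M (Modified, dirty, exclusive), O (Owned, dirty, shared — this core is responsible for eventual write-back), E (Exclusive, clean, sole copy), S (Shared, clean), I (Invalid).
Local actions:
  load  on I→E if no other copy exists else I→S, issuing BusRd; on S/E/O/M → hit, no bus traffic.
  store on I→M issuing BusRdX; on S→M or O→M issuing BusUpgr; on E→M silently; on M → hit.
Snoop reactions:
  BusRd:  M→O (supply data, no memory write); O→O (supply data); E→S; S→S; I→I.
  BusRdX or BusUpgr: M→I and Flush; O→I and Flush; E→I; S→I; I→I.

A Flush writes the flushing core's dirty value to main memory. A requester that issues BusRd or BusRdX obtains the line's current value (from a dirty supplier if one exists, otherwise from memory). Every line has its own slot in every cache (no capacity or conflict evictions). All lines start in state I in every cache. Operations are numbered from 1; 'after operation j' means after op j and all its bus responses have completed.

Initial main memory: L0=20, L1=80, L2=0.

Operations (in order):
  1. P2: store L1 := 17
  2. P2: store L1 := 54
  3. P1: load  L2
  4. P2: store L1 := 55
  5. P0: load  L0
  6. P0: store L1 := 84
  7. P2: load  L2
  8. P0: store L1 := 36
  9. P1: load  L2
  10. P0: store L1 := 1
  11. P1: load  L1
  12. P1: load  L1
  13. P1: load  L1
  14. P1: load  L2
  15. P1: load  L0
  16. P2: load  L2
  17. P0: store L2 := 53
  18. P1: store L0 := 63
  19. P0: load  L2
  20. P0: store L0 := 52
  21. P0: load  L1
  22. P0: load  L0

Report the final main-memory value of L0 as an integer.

memory[L0] = 63

[1] P2: store L1 := 17 | P0:I, P1:I, P2:M(17) | bus: BusRdX
[2] P2: store L1 := 54 | P0:I, P1:I, P2:M(54) | bus: none
[3] P1: load  L2 | P0:I, P1:E(0), P2:I | bus: BusRd
[4] P2: store L1 := 55 | P0:I, P1:I, P2:M(55) | bus: none
[5] P0: load  L0 | P0:E(20), P1:I, P2:I | bus: BusRd
[6] P0: store L1 := 84 | P0:M(84), P1:I, P2:I | bus: BusRdX,Flush
[7] P2: load  L2 | P0:I, P1:S(0), P2:S(0) | bus: BusRd
[8] P0: store L1 := 36 | P0:M(36), P1:I, P2:I | bus: none
[9] P1: load  L2 | P0:I, P1:S(0), P2:S(0) | bus: none
[10] P0: store L1 := 1 | P0:M(1), P1:I, P2:I | bus: none
[11] P1: load  L1 | P0:O(1), P1:S(1), P2:I | bus: BusRd
[12] P1: load  L1 | P0:O(1), P1:S(1), P2:I | bus: none
[13] P1: load  L1 | P0:O(1), P1:S(1), P2:I | bus: none
[14] P1: load  L2 | P0:I, P1:S(0), P2:S(0) | bus: none
[15] P1: load  L0 | P0:S(20), P1:S(20), P2:I | bus: BusRd
[16] P2: load  L2 | P0:I, P1:S(0), P2:S(0) | bus: none
[17] P0: store L2 := 53 | P0:M(53), P1:I, P2:I | bus: BusRdX
[18] P1: store L0 := 63 | P0:I, P1:M(63), P2:I | bus: BusUpgr
[19] P0: load  L2 | P0:M(53), P1:I, P2:I | bus: none
[20] P0: store L0 := 52 | P0:M(52), P1:I, P2:I | bus: BusRdX,Flush
[21] P0: load  L1 | P0:O(1), P1:S(1), P2:I | bus: none
[22] P0: load  L0 | P0:M(52), P1:I, P2:I | bus: none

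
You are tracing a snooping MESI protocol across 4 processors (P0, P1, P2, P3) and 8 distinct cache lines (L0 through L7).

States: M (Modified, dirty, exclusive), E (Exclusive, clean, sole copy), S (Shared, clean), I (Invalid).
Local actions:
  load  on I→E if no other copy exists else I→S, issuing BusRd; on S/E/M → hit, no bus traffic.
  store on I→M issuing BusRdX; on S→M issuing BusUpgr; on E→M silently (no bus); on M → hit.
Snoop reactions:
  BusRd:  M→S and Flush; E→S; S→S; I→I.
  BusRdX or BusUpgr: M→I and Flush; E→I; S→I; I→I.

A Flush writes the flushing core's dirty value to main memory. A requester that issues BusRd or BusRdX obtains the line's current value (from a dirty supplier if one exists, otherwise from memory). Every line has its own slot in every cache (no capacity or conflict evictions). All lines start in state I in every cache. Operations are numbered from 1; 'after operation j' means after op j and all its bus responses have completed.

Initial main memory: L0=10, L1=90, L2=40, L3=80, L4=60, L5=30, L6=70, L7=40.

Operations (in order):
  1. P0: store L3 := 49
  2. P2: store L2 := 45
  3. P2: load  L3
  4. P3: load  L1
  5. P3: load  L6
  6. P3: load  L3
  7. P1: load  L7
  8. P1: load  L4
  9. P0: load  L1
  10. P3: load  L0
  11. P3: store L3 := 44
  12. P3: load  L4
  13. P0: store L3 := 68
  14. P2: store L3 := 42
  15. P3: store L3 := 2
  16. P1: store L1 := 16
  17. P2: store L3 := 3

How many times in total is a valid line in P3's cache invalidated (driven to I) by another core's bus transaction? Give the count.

invalidations = 3

[1] P0: store L3 := 49 | P0:M(49), P1:I, P2:I, P3:I | bus: BusRdX
[2] P2: store L2 := 45 | P0:I, P1:I, P2:M(45), P3:I | bus: BusRdX
[3] P2: load  L3 | P0:S(49), P1:I, P2:S(49), P3:I | bus: BusRd,Flush
[4] P3: load  L1 | P0:I, P1:I, P2:I, P3:E(90) | bus: BusRd
[5] P3: load  L6 | P0:I, P1:I, P2:I, P3:E(70) | bus: BusRd
[6] P3: load  L3 | P0:S(49), P1:I, P2:S(49), P3:S(49) | bus: BusRd
[7] P1: load  L7 | P0:I, P1:E(40), P2:I, P3:I | bus: BusRd
[8] P1: load  L4 | P0:I, P1:E(60), P2:I, P3:I | bus: BusRd
[9] P0: load  L1 | P0:S(90), P1:I, P2:I, P3:S(90) | bus: BusRd
[10] P3: load  L0 | P0:I, P1:I, P2:I, P3:E(10) | bus: BusRd
[11] P3: store L3 := 44 | P0:I, P1:I, P2:I, P3:M(44) | bus: BusUpgr
[12] P3: load  L4 | P0:I, P1:S(60), P2:I, P3:S(60) | bus: BusRd
[13] P0: store L3 := 68 | P0:M(68), P1:I, P2:I, P3:I | bus: BusRdX,Flush
[14] P2: store L3 := 42 | P0:I, P1:I, P2:M(42), P3:I | bus: BusRdX,Flush
[15] P3: store L3 := 2 | P0:I, P1:I, P2:I, P3:M(2) | bus: BusRdX,Flush
[16] P1: store L1 := 16 | P0:I, P1:M(16), P2:I, P3:I | bus: BusRdX
[17] P2: store L3 := 3 | P0:I, P1:I, P2:M(3), P3:I | bus: BusRdX,Flush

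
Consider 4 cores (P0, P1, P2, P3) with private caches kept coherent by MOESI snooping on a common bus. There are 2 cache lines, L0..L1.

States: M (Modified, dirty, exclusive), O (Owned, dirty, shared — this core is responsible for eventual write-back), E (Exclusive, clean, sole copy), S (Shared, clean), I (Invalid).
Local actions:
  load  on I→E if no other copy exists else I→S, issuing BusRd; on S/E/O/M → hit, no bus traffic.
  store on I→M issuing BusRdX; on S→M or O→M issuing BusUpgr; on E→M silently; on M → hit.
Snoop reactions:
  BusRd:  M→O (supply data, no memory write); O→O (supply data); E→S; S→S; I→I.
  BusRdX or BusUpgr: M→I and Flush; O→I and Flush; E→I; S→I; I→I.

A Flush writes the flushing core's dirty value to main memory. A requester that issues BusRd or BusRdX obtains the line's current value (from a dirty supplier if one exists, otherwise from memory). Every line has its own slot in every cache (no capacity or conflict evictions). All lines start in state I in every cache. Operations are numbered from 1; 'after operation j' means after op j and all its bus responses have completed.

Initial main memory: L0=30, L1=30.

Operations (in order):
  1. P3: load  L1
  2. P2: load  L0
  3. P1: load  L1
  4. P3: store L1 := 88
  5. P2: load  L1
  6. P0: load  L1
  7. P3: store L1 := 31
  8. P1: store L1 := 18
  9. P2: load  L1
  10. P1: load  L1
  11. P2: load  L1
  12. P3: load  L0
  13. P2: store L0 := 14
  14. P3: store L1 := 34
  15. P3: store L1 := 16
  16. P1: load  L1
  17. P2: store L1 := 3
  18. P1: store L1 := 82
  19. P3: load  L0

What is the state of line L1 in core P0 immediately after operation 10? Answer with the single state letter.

state = I

[1] P3: load  L1 | P0:I, P1:I, P2:I, P3:E(30) | bus: BusRd
[2] P2: load  L0 | P0:I, P1:I, P2:E(30), P3:I | bus: BusRd
[3] P1: load  L1 | P0:I, P1:S(30), P2:I, P3:S(30) | bus: BusRd
[4] P3: store L1 := 88 | P0:I, P1:I, P2:I, P3:M(88) | bus: BusUpgr
[5] P2: load  L1 | P0:I, P1:I, P2:S(88), P3:O(88) | bus: BusRd
[6] P0: load  L1 | P0:S(88), P1:I, P2:S(88), P3:O(88) | bus: BusRd
[7] P3: store L1 := 31 | P0:I, P1:I, P2:I, P3:M(31) | bus: BusUpgr
[8] P1: store L1 := 18 | P0:I, P1:M(18), P2:I, P3:I | bus: BusRdX,Flush
[9] P2: load  L1 | P0:I, P1:O(18), P2:S(18), P3:I | bus: BusRd
[10] P1: load  L1 | P0:I, P1:O(18), P2:S(18), P3:I | bus: none
[11] P2: load  L1 | P0:I, P1:O(18), P2:S(18), P3:I | bus: none
[12] P3: load  L0 | P0:I, P1:I, P2:S(30), P3:S(30) | bus: BusRd
[13] P2: store L0 := 14 | P0:I, P1:I, P2:M(14), P3:I | bus: BusUpgr
[14] P3: store L1 := 34 | P0:I, P1:I, P2:I, P3:M(34) | bus: BusRdX,Flush
[15] P3: store L1 := 16 | P0:I, P1:I, P2:I, P3:M(16) | bus: none
[16] P1: load  L1 | P0:I, P1:S(16), P2:I, P3:O(16) | bus: BusRd
[17] P2: store L1 := 3 | P0:I, P1:I, P2:M(3), P3:I | bus: BusRdX,Flush
[18] P1: store L1 := 82 | P0:I, P1:M(82), P2:I, P3:I | bus: BusRdX,Flush
[19] P3: load  L0 | P0:I, P1:I, P2:O(14), P3:S(14) | bus: BusRd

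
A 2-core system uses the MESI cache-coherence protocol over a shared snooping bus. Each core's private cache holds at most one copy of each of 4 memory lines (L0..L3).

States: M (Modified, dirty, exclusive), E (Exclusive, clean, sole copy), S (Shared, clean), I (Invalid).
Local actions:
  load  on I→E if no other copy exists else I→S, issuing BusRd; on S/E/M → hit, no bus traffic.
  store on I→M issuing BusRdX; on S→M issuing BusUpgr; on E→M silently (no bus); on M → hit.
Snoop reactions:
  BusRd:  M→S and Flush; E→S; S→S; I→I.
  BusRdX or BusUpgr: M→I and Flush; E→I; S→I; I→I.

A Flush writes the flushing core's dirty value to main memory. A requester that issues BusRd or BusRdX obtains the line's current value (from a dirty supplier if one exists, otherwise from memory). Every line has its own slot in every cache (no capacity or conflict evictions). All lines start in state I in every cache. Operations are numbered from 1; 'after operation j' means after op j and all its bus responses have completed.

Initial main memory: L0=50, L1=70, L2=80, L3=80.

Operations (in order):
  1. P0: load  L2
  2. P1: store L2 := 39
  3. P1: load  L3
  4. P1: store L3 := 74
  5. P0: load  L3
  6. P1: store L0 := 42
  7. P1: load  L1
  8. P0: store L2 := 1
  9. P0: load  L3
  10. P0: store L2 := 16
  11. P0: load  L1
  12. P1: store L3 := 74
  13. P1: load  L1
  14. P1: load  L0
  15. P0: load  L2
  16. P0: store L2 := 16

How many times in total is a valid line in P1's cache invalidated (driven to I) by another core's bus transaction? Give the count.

step 1: P0: load  L2  ⟶  EI  (L2)  txn=BusRd  M[L2]=80
step 2: P1: store L2 := 39  ⟶  IM  (L2)  txn=BusRdX  M[L2]=80
step 3: P1: load  L3  ⟶  IE  (L3)  txn=BusRd  M[L3]=80
step 4: P1: store L3 := 74  ⟶  IM  (L3)  txn=∅  M[L3]=80
step 5: P0: load  L3  ⟶  SS  (L3)  txn=BusRd+Flush  M[L3]=74
step 6: P1: store L0 := 42  ⟶  IM  (L0)  txn=BusRdX  M[L0]=50
step 7: P1: load  L1  ⟶  IE  (L1)  txn=BusRd  M[L1]=70
step 8: P0: store L2 := 1  ⟶  MI  (L2)  txn=BusRdX+Flush  M[L2]=39
step 9: P0: load  L3  ⟶  SS  (L3)  txn=∅  M[L3]=74
step 10: P0: store L2 := 16  ⟶  MI  (L2)  txn=∅  M[L2]=39
step 11: P0: load  L1  ⟶  SS  (L1)  txn=BusRd  M[L1]=70
step 12: P1: store L3 := 74  ⟶  IM  (L3)  txn=BusUpgr  M[L3]=74
step 13: P1: load  L1  ⟶  SS  (L1)  txn=∅  M[L1]=70
step 14: P1: load  L0  ⟶  IM  (L0)  txn=∅  M[L0]=50
step 15: P0: load  L2  ⟶  MI  (L2)  txn=∅  M[L2]=39
step 16: P0: store L2 := 16  ⟶  MI  (L2)  txn=∅  M[L2]=39

invalidations = 1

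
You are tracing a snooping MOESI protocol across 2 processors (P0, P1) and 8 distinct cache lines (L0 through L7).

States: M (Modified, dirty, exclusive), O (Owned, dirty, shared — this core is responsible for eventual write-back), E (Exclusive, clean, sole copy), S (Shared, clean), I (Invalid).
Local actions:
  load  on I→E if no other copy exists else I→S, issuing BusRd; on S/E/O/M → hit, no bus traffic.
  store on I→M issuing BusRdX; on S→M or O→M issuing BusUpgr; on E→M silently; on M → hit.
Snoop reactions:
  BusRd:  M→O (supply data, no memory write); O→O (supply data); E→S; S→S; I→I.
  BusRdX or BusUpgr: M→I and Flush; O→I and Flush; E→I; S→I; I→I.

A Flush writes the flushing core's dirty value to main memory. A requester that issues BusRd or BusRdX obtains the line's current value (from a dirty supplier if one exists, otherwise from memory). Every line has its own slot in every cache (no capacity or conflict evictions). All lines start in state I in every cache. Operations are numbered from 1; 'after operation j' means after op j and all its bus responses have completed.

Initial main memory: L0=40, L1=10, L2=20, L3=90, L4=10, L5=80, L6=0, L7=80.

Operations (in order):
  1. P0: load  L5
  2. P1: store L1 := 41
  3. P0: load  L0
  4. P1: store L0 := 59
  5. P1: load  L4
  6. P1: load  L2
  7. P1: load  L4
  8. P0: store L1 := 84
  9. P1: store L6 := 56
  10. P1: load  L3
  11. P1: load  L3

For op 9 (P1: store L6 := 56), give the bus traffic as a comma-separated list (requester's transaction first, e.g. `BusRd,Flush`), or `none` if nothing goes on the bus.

  op1 P0: load  L5 → E/I on L5; bus BusRd; mem=80
  op2 P1: store L1 := 41 → I/M on L1; bus BusRdX; mem=10
  op3 P0: load  L0 → E/I on L0; bus BusRd; mem=40
  op4 P1: store L0 := 59 → I/M on L0; bus BusRdX; mem=40
  op5 P1: load  L4 → I/E on L4; bus BusRd; mem=10
  op6 P1: load  L2 → I/E on L2; bus BusRd; mem=20
  op7 P1: load  L4 → I/E on L4; bus (none); mem=10
  op8 P0: store L1 := 84 → M/I on L1; bus BusRdX Flush; mem=41
  op9 P1: store L6 := 56 → I/M on L6; bus BusRdX; mem=0
  op10 P1: load  L3 → I/E on L3; bus BusRd; mem=90
  op11 P1: load  L3 → I/E on L3; bus (none); mem=90

bus = BusRdX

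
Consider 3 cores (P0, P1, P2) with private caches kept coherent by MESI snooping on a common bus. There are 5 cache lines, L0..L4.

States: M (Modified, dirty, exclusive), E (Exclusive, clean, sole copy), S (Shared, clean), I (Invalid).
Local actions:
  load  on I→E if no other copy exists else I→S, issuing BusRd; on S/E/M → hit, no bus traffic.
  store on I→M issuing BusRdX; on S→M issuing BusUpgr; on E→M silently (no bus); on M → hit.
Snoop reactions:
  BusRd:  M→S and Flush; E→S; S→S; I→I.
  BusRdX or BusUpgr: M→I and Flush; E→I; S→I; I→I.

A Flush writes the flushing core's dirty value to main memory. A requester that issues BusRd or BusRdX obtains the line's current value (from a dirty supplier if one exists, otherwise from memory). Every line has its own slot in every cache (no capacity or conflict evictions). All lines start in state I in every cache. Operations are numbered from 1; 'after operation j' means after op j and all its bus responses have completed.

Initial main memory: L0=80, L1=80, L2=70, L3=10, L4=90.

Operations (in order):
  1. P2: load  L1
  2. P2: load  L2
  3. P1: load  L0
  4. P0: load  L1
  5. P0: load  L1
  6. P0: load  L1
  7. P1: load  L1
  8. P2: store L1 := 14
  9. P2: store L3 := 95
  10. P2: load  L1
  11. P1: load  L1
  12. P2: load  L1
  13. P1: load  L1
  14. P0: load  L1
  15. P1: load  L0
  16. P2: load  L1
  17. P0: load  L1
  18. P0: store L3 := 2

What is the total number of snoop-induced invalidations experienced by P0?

invalidations = 1

  op1 P2: load  L1 → I/I/E on L1; bus BusRd; mem=80
  op2 P2: load  L2 → I/I/E on L2; bus BusRd; mem=70
  op3 P1: load  L0 → I/E/I on L0; bus BusRd; mem=80
  op4 P0: load  L1 → S/I/S on L1; bus BusRd; mem=80
  op5 P0: load  L1 → S/I/S on L1; bus (none); mem=80
  op6 P0: load  L1 → S/I/S on L1; bus (none); mem=80
  op7 P1: load  L1 → S/S/S on L1; bus BusRd; mem=80
  op8 P2: store L1 := 14 → I/I/M on L1; bus BusUpgr; mem=80
  op9 P2: store L3 := 95 → I/I/M on L3; bus BusRdX; mem=10
  op10 P2: load  L1 → I/I/M on L1; bus (none); mem=80
  op11 P1: load  L1 → I/S/S on L1; bus BusRd Flush; mem=14
  op12 P2: load  L1 → I/S/S on L1; bus (none); mem=14
  op13 P1: load  L1 → I/S/S on L1; bus (none); mem=14
  op14 P0: load  L1 → S/S/S on L1; bus BusRd; mem=14
  op15 P1: load  L0 → I/E/I on L0; bus (none); mem=80
  op16 P2: load  L1 → S/S/S on L1; bus (none); mem=14
  op17 P0: load  L1 → S/S/S on L1; bus (none); mem=14
  op18 P0: store L3 := 2 → M/I/I on L3; bus BusRdX Flush; mem=95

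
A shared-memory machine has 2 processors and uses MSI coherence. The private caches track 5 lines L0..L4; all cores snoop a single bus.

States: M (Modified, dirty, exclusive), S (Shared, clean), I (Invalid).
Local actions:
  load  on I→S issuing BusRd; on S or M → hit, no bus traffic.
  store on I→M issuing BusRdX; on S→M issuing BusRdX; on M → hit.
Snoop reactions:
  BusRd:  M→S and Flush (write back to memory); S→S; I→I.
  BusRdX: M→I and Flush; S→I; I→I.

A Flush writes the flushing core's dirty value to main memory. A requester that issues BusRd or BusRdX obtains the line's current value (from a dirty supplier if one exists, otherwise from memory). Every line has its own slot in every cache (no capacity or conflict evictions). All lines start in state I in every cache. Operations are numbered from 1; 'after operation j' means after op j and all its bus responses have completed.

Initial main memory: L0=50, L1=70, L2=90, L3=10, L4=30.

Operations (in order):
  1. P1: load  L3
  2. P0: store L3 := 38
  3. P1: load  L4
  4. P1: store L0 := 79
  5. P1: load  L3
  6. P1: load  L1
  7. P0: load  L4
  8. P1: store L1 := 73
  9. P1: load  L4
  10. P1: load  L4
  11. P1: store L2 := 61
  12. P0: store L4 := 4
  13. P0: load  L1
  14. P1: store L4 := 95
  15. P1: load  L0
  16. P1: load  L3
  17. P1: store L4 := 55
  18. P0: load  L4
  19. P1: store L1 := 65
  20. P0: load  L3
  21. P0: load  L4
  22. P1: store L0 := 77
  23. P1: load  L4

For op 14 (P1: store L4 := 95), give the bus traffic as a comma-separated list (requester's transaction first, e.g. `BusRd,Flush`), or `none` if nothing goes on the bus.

[1] P1: load  L3 | P0:I, P1:S(10) | bus: BusRd
[2] P0: store L3 := 38 | P0:M(38), P1:I | bus: BusRdX
[3] P1: load  L4 | P0:I, P1:S(30) | bus: BusRd
[4] P1: store L0 := 79 | P0:I, P1:M(79) | bus: BusRdX
[5] P1: load  L3 | P0:S(38), P1:S(38) | bus: BusRd,Flush
[6] P1: load  L1 | P0:I, P1:S(70) | bus: BusRd
[7] P0: load  L4 | P0:S(30), P1:S(30) | bus: BusRd
[8] P1: store L1 := 73 | P0:I, P1:M(73) | bus: BusRdX
[9] P1: load  L4 | P0:S(30), P1:S(30) | bus: none
[10] P1: load  L4 | P0:S(30), P1:S(30) | bus: none
[11] P1: store L2 := 61 | P0:I, P1:M(61) | bus: BusRdX
[12] P0: store L4 := 4 | P0:M(4), P1:I | bus: BusRdX
[13] P0: load  L1 | P0:S(73), P1:S(73) | bus: BusRd,Flush
[14] P1: store L4 := 95 | P0:I, P1:M(95) | bus: BusRdX,Flush
[15] P1: load  L0 | P0:I, P1:M(79) | bus: none
[16] P1: load  L3 | P0:S(38), P1:S(38) | bus: none
[17] P1: store L4 := 55 | P0:I, P1:M(55) | bus: none
[18] P0: load  L4 | P0:S(55), P1:S(55) | bus: BusRd,Flush
[19] P1: store L1 := 65 | P0:I, P1:M(65) | bus: BusRdX
[20] P0: load  L3 | P0:S(38), P1:S(38) | bus: none
[21] P0: load  L4 | P0:S(55), P1:S(55) | bus: none
[22] P1: store L0 := 77 | P0:I, P1:M(77) | bus: none
[23] P1: load  L4 | P0:S(55), P1:S(55) | bus: none

bus = BusRdX,Flush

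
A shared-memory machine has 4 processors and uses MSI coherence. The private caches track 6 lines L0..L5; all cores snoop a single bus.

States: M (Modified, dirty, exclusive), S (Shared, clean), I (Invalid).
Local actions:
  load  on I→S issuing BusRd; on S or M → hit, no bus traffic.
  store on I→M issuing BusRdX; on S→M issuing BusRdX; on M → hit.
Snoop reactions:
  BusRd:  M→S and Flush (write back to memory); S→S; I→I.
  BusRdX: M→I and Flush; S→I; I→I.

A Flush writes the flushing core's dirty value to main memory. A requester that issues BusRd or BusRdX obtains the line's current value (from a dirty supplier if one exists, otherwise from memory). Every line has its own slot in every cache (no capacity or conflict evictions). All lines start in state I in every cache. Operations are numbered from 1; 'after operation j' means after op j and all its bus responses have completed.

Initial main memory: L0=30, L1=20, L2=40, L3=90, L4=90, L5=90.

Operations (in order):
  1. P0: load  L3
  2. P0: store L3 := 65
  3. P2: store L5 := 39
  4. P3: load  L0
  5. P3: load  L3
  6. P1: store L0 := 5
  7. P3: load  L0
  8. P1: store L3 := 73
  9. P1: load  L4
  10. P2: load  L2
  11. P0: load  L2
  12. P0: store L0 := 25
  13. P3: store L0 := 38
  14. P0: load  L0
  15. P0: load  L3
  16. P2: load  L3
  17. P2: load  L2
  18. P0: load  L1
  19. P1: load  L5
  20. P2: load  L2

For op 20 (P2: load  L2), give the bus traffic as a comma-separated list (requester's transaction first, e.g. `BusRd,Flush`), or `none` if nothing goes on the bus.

step 1: P0: load  L3  ⟶  SIII  (L3)  txn=BusRd  M[L3]=90
step 2: P0: store L3 := 65  ⟶  MIII  (L3)  txn=BusRdX  M[L3]=90
step 3: P2: store L5 := 39  ⟶  IIMI  (L5)  txn=BusRdX  M[L5]=90
step 4: P3: load  L0  ⟶  IIIS  (L0)  txn=BusRd  M[L0]=30
step 5: P3: load  L3  ⟶  SIIS  (L3)  txn=BusRd+Flush  M[L3]=65
step 6: P1: store L0 := 5  ⟶  IMII  (L0)  txn=BusRdX  M[L0]=30
step 7: P3: load  L0  ⟶  ISIS  (L0)  txn=BusRd+Flush  M[L0]=5
step 8: P1: store L3 := 73  ⟶  IMII  (L3)  txn=BusRdX  M[L3]=65
step 9: P1: load  L4  ⟶  ISII  (L4)  txn=BusRd  M[L4]=90
step 10: P2: load  L2  ⟶  IISI  (L2)  txn=BusRd  M[L2]=40
step 11: P0: load  L2  ⟶  SISI  (L2)  txn=BusRd  M[L2]=40
step 12: P0: store L0 := 25  ⟶  MIII  (L0)  txn=BusRdX  M[L0]=5
step 13: P3: store L0 := 38  ⟶  IIIM  (L0)  txn=BusRdX+Flush  M[L0]=25
step 14: P0: load  L0  ⟶  SIIS  (L0)  txn=BusRd+Flush  M[L0]=38
step 15: P0: load  L3  ⟶  SSII  (L3)  txn=BusRd+Flush  M[L3]=73
step 16: P2: load  L3  ⟶  SSSI  (L3)  txn=BusRd  M[L3]=73
step 17: P2: load  L2  ⟶  SISI  (L2)  txn=∅  M[L2]=40
step 18: P0: load  L1  ⟶  SIII  (L1)  txn=BusRd  M[L1]=20
step 19: P1: load  L5  ⟶  ISSI  (L5)  txn=BusRd+Flush  M[L5]=39
step 20: P2: load  L2  ⟶  SISI  (L2)  txn=∅  M[L2]=40

bus = none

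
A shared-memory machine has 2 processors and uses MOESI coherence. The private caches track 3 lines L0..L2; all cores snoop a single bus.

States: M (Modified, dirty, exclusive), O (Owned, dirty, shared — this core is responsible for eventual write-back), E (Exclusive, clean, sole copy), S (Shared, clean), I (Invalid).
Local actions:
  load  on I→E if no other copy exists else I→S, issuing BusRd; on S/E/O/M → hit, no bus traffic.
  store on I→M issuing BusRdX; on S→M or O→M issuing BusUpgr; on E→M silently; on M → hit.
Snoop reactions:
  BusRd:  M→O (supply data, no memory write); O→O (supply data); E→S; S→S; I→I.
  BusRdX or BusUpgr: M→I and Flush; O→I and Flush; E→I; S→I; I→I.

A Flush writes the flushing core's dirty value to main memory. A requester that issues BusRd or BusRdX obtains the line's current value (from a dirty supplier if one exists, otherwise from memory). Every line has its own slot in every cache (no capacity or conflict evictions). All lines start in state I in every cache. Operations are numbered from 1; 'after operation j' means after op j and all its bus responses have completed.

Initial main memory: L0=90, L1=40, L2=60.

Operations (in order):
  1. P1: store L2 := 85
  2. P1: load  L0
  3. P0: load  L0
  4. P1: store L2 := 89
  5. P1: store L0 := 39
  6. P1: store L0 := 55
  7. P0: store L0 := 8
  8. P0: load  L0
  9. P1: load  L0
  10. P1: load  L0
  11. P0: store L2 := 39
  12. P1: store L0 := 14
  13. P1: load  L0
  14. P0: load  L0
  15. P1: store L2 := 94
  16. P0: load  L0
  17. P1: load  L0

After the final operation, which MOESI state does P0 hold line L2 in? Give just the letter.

state = I

1. P1: store L2 := 85  bus=[BusRdX]  L2: P0=I P1=M  mem[L2]=60
2. P1: load  L0  bus=[BusRd]  L0: P0=I P1=E  mem[L0]=90
3. P0: load  L0  bus=[BusRd]  L0: P0=S P1=S  mem[L0]=90
4. P1: store L2 := 89  bus=[-]  L2: P0=I P1=M  mem[L2]=60
5. P1: store L0 := 39  bus=[BusUpgr]  L0: P0=I P1=M  mem[L0]=90
6. P1: store L0 := 55  bus=[-]  L0: P0=I P1=M  mem[L0]=90
7. P0: store L0 := 8  bus=[BusRdX,Flush]  L0: P0=M P1=I  mem[L0]=55
8. P0: load  L0  bus=[-]  L0: P0=M P1=I  mem[L0]=55
9. P1: load  L0  bus=[BusRd]  L0: P0=O P1=S  mem[L0]=55
10. P1: load  L0  bus=[-]  L0: P0=O P1=S  mem[L0]=55
11. P0: store L2 := 39  bus=[BusRdX,Flush]  L2: P0=M P1=I  mem[L2]=89
12. P1: store L0 := 14  bus=[BusUpgr,Flush]  L0: P0=I P1=M  mem[L0]=8
13. P1: load  L0  bus=[-]  L0: P0=I P1=M  mem[L0]=8
14. P0: load  L0  bus=[BusRd]  L0: P0=S P1=O  mem[L0]=8
15. P1: store L2 := 94  bus=[BusRdX,Flush]  L2: P0=I P1=M  mem[L2]=39
16. P0: load  L0  bus=[-]  L0: P0=S P1=O  mem[L0]=8
17. P1: load  L0  bus=[-]  L0: P0=S P1=O  mem[L0]=8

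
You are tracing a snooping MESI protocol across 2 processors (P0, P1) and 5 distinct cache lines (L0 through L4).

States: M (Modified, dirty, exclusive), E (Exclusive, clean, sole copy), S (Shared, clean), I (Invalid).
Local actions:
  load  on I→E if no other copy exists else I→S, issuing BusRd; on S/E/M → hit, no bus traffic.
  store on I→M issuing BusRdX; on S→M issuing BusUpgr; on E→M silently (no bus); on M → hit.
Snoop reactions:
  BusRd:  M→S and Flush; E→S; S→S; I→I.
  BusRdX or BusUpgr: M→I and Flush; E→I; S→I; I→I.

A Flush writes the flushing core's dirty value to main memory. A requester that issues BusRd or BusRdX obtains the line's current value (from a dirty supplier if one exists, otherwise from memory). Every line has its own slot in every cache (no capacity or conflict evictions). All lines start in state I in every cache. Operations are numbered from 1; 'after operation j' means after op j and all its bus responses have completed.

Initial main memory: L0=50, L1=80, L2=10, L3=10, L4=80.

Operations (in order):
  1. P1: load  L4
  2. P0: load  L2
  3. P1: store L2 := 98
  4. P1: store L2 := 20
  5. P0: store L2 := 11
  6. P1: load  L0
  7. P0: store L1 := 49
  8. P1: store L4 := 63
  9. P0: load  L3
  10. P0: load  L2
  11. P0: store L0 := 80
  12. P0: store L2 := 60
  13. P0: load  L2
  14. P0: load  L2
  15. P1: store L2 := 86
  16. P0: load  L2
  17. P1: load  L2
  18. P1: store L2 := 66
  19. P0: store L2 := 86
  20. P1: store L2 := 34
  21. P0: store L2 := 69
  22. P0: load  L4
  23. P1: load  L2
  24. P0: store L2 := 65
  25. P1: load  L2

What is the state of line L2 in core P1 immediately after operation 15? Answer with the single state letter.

1. P1: load  L4  bus=[BusRd]  L4: P0=I P1=E  mem[L4]=80
2. P0: load  L2  bus=[BusRd]  L2: P0=E P1=I  mem[L2]=10
3. P1: store L2 := 98  bus=[BusRdX]  L2: P0=I P1=M  mem[L2]=10
4. P1: store L2 := 20  bus=[-]  L2: P0=I P1=M  mem[L2]=10
5. P0: store L2 := 11  bus=[BusRdX,Flush]  L2: P0=M P1=I  mem[L2]=20
6. P1: load  L0  bus=[BusRd]  L0: P0=I P1=E  mem[L0]=50
7. P0: store L1 := 49  bus=[BusRdX]  L1: P0=M P1=I  mem[L1]=80
8. P1: store L4 := 63  bus=[-]  L4: P0=I P1=M  mem[L4]=80
9. P0: load  L3  bus=[BusRd]  L3: P0=E P1=I  mem[L3]=10
10. P0: load  L2  bus=[-]  L2: P0=M P1=I  mem[L2]=20
11. P0: store L0 := 80  bus=[BusRdX]  L0: P0=M P1=I  mem[L0]=50
12. P0: store L2 := 60  bus=[-]  L2: P0=M P1=I  mem[L2]=20
13. P0: load  L2  bus=[-]  L2: P0=M P1=I  mem[L2]=20
14. P0: load  L2  bus=[-]  L2: P0=M P1=I  mem[L2]=20
15. P1: store L2 := 86  bus=[BusRdX,Flush]  L2: P0=I P1=M  mem[L2]=60
16. P0: load  L2  bus=[BusRd,Flush]  L2: P0=S P1=S  mem[L2]=86
17. P1: load  L2  bus=[-]  L2: P0=S P1=S  mem[L2]=86
18. P1: store L2 := 66  bus=[BusUpgr]  L2: P0=I P1=M  mem[L2]=86
19. P0: store L2 := 86  bus=[BusRdX,Flush]  L2: P0=M P1=I  mem[L2]=66
20. P1: store L2 := 34  bus=[BusRdX,Flush]  L2: P0=I P1=M  mem[L2]=86
21. P0: store L2 := 69  bus=[BusRdX,Flush]  L2: P0=M P1=I  mem[L2]=34
22. P0: load  L4  bus=[BusRd,Flush]  L4: P0=S P1=S  mem[L4]=63
23. P1: load  L2  bus=[BusRd,Flush]  L2: P0=S P1=S  mem[L2]=69
24. P0: store L2 := 65  bus=[BusUpgr]  L2: P0=M P1=I  mem[L2]=69
25. P1: load  L2  bus=[BusRd,Flush]  L2: P0=S P1=S  mem[L2]=65

state = M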